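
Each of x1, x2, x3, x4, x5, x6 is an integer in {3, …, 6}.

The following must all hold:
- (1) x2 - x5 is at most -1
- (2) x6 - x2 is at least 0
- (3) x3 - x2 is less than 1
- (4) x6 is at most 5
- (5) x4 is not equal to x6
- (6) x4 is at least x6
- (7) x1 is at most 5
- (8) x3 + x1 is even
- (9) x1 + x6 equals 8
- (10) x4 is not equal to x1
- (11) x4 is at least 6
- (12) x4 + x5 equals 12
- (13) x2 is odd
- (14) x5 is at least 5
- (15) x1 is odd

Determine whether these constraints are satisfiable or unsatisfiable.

Setting (x1, x2, x3, x4, x5, x6) = (5, 3, 3, 6, 6, 3) satisfies everything: constraint 1: x2 - x5 = -3; constraint 2: x6 - x2 = 0; constraint 3: x3 - x2 = 0, and the others follow.

Satisfiable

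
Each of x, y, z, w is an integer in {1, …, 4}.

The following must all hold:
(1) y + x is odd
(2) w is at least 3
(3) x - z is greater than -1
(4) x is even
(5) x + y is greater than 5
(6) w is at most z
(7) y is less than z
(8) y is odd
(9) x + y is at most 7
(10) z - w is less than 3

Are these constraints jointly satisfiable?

Satisfiable

The assignment x = 4, y = 3, z = 4, w = 4 works:
  constraint 3 holds since x - z = 0.
  constraint 5 holds since x + y = 7.
  constraint 9 holds since x + y = 7.
The rest check out directly.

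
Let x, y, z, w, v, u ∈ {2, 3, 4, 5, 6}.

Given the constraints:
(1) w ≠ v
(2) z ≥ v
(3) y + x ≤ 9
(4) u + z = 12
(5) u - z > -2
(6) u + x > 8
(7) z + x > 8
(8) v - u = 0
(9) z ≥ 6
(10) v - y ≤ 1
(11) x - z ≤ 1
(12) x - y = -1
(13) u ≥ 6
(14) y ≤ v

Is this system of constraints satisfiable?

Try x = 4, y = 5, z = 6, w = 4, v = 6, u = 6.
Check constraint 3: y + x = 9; constraint 4: u + z = 12. The remaining constraints are straightforward to verify.

Satisfiable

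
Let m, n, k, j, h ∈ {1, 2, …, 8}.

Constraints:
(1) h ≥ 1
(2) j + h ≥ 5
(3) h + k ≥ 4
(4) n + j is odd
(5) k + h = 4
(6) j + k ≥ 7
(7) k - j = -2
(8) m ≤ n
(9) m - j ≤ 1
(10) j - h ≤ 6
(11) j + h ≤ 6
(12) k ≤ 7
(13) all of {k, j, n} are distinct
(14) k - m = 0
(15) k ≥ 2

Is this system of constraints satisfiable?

Try m = 3, n = 8, k = 3, j = 5, h = 1.
Check constraint 2: j + h = 6; constraint 3: h + k = 4. The remaining constraints are straightforward to verify.

Satisfiable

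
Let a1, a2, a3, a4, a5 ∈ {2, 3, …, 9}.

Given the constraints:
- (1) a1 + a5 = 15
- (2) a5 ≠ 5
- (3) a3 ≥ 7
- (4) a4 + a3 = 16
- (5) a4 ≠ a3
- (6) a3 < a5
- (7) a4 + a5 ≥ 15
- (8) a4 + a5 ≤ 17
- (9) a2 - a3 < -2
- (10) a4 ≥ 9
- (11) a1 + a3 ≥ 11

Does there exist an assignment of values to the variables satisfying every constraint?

Setting (a1, a2, a3, a4, a5) = (7, 4, 7, 9, 8) satisfies everything: constraint 1: a1 + a5 = 15; constraint 4: a4 + a3 = 16, and the others follow.

Satisfiable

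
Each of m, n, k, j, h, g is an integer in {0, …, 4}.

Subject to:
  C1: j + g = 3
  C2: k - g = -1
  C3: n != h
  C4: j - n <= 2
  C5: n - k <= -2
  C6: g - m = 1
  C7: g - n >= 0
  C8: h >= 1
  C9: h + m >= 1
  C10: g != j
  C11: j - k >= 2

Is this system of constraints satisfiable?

Constraints 4, 5, and 11 give j − k ≥ 2, k − n ≥ 2, n − j ≥ -2.
Adding all 3 inequalities: the left sides telescope to 0, and the right sides sum to 2 + 2 + (-2) = 2. So 0 ≥ 2, which is false.

Unsatisfiable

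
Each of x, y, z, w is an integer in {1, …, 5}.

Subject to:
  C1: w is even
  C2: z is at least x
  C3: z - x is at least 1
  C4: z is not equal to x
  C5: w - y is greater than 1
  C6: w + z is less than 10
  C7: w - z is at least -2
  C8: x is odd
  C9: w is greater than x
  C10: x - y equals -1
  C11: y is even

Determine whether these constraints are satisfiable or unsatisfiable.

Satisfiable

Try x = 1, y = 2, z = 5, w = 4.
Check constraint 3: z - x = 4; constraint 5: w - y = 2. The remaining constraints are straightforward to verify.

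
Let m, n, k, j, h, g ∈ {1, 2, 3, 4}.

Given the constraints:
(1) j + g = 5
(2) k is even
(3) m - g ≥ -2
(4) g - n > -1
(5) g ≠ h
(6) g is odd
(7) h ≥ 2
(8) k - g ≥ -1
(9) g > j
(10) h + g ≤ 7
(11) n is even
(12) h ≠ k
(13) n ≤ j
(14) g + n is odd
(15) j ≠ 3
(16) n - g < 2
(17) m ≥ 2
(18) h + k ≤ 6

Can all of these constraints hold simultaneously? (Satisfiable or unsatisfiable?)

Satisfiable

One satisfying assignment is m = 4, n = 2, k = 2, j = 2, h = 4, g = 3.
For the less obvious constraints — constraint 1: j + g = 5; constraint 3: m - g = 1 — and the others hold by inspection.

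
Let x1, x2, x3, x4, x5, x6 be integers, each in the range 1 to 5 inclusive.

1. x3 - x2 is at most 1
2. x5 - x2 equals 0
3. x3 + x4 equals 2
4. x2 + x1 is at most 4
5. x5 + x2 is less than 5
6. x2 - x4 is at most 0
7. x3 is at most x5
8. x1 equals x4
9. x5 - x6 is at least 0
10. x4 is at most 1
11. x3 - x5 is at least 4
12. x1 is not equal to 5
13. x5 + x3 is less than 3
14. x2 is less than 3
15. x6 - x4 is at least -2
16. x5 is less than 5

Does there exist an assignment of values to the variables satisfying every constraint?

Unsatisfiable

Constraints 1, 6, 9, 11, and 15 give x5 − x6 ≥ 0, x6 − x4 ≥ -2, x4 − x2 ≥ 0, x2 − x3 ≥ -1, x3 − x5 ≥ 4.
Adding all 5 inequalities: the left sides telescope to 0, and the right sides sum to 0 + (-2) + 0 + (-1) + 4 = 1. So 0 ≥ 1, which is false.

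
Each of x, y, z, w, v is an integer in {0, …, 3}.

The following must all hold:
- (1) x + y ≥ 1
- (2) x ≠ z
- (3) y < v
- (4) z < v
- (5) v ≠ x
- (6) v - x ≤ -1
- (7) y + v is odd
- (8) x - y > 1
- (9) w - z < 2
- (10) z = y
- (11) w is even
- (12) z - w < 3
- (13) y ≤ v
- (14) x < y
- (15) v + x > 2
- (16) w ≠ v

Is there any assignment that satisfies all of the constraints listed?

Constraints 3, 6, and 14 give v < x, x < y, y < v. Chaining: v < x < y < v, which forces v < v — impossible.

Unsatisfiable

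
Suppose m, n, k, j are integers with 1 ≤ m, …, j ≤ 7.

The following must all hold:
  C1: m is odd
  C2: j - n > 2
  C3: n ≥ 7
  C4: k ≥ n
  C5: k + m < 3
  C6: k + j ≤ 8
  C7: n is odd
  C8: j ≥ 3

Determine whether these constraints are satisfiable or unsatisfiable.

Unsatisfiable

From constraints 3 and 4: k ≥ n ≥ 7. From constraint 8: j ≥ 3. Hence k + j ≥ 10. But constraint 6 requires k + j ≤ 8, and 8 < 10. Contradiction.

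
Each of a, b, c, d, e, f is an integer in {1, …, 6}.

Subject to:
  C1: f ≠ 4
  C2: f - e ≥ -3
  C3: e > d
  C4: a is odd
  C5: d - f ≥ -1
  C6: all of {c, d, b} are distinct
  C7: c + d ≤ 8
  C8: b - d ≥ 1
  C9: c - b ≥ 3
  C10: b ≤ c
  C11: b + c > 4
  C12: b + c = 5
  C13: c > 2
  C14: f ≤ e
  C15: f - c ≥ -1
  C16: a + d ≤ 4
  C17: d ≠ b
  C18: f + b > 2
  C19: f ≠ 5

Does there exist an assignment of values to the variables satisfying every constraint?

Unsatisfiable

Constraints 5, 8, 9, and 15 give f − c ≥ -1, c − b ≥ 3, b − d ≥ 1, d − f ≥ -1.
Adding all 4 inequalities: the left sides telescope to 0, and the right sides sum to (-1) + 3 + 1 + (-1) = 2. So 0 ≥ 2, which is false.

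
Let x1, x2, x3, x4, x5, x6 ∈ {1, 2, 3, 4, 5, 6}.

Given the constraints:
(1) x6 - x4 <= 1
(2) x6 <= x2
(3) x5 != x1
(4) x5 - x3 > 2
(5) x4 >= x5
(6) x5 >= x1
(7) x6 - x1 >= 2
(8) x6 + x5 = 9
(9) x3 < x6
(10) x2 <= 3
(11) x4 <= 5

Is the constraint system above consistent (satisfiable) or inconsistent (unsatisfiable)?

Unsatisfiable

From constraints 2 and 10: x6 ≤ x2 ≤ 3. From constraints 5 and 11: x5 ≤ x4 ≤ 5. Hence x6 + x5 ≤ 8. But constraint 8 requires x6 + x5 = 9, and 9 > 8. Contradiction.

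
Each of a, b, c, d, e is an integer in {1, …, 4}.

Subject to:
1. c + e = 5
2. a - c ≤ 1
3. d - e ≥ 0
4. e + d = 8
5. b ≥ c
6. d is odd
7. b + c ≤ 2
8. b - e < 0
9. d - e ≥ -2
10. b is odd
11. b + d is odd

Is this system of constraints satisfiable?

Constraint 10 makes b odd and constraint 6 makes d odd, so b + d must be even. Constraint 11 says b + d is odd — contradiction.

Unsatisfiable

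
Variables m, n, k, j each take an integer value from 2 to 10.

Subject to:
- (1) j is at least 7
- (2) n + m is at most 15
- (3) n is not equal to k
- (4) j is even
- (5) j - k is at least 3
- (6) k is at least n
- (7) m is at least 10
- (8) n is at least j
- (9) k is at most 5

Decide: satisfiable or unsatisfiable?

From constraints 1 and 8: n ≥ j ≥ 7. From constraint 7: m ≥ 10. Hence n + m ≥ 17. But constraint 2 requires n + m ≤ 15, and 15 < 17. Contradiction.

Unsatisfiable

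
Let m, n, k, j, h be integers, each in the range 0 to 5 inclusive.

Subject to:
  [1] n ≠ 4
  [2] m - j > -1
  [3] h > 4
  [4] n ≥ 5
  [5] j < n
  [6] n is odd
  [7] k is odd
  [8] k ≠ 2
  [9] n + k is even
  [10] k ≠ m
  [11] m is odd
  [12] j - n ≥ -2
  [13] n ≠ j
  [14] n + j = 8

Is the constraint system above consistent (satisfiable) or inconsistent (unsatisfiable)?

Satisfiable

Take m = 5, n = 5, k = 3, j = 3, h = 5. Then constraint 2: m - j = 2; constraint 12: j - n = -2, and every other listed constraint is also met.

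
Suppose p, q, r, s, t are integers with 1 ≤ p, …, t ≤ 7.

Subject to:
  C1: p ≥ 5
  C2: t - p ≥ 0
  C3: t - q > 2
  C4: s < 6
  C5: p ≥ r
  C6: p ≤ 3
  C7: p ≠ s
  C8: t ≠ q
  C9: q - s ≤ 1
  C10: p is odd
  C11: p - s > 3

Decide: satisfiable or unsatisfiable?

Unsatisfiable

From constraint 1: p ≥ 5. From constraint 6: p ≤ 3. But 3 < 5, so no value of p works.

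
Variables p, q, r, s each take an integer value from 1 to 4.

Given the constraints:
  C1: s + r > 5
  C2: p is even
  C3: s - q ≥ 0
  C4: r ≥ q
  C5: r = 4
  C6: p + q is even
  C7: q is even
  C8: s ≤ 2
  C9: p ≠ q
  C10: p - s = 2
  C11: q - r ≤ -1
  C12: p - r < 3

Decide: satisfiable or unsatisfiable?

The assignment p = 4, q = 2, r = 4, s = 2 works:
  constraint 1 holds since s + r = 6.
  constraint 3 holds since s - q = 0.
  constraint 10 holds since p - s = 2.
The rest check out directly.

Satisfiable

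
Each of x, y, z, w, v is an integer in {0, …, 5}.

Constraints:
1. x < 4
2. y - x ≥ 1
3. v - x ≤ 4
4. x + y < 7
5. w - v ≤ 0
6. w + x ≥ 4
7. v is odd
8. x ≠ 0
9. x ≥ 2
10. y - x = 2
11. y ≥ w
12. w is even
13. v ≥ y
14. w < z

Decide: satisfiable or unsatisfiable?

Satisfiable

The assignment x = 2, y = 4, z = 5, w = 2, v = 5 works:
  constraint 2 holds since y - x = 2.
  constraint 3 holds since v - x = 3.
  constraint 4 holds since x + y = 6.
The rest check out directly.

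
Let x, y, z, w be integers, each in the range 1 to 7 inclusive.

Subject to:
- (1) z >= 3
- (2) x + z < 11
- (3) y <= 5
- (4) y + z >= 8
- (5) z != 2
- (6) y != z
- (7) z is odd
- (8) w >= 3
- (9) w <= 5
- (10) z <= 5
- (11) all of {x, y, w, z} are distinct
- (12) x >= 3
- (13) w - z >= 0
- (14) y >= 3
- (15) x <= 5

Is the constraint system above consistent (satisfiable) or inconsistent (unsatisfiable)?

Unsatisfiable

Constraints 1, 3, 8, 9, 10, 12, 14, and 15 confine each of x, y, w, z to the 3 values {3, …, 5}.
Constraint 11 requires all 4 of them to be distinct, but only 3 values are available — impossible by the pigeonhole principle.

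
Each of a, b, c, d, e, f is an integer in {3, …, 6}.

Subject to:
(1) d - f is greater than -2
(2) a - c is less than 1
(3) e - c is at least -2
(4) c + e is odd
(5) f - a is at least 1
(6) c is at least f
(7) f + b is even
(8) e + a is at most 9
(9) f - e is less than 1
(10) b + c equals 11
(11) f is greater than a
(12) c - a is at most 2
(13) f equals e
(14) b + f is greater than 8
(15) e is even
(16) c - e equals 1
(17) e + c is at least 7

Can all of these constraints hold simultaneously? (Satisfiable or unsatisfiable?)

One satisfying assignment is a = 3, b = 6, c = 5, d = 5, e = 4, f = 4.
For the less obvious constraints — constraint 1: d - f = 1; constraint 2: a - c = -2; constraint 3: e - c = -1 — and the others hold by inspection.

Satisfiable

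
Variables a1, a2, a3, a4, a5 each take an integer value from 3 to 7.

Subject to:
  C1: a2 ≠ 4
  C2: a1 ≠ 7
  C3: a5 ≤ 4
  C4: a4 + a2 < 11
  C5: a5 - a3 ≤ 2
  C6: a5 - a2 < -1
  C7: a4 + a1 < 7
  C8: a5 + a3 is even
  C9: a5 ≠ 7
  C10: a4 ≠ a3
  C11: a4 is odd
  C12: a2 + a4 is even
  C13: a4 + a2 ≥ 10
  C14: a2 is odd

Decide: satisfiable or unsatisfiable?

Satisfiable

Setting (a1, a2, a3, a4, a5) = (3, 7, 4, 3, 4) satisfies everything: constraint 4: a4 + a2 = 10; constraint 5: a5 - a3 = 0, and the others follow.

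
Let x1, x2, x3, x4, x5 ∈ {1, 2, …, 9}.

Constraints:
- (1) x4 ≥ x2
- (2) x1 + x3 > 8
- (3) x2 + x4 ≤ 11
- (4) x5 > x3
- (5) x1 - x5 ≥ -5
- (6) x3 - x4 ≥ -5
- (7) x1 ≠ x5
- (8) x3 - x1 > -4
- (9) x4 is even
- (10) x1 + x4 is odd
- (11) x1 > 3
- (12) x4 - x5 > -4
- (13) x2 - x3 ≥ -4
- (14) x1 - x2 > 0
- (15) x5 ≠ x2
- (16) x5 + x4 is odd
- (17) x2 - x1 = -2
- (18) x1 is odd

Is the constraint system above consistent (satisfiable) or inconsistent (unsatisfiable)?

Satisfiable

Try x1 = 5, x2 = 3, x3 = 4, x4 = 8, x5 = 9.
Check constraint 2: x1 + x3 = 9; constraint 3: x2 + x4 = 11; constraint 5: x1 - x5 = -4. The remaining constraints are straightforward to verify.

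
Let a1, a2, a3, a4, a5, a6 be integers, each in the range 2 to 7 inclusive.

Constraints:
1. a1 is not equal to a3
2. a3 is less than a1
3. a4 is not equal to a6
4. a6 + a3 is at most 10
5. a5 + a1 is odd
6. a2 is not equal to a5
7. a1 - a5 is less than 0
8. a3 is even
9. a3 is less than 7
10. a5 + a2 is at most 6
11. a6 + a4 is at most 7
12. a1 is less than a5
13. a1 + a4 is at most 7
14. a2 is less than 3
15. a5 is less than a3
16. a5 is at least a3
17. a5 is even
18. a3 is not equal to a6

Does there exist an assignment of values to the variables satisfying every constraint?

Constraints 2, 7, and 15 give a3 < a1, a1 < a5, a5 < a3. Chaining: a3 < a1 < a5 < a3, which forces a3 < a3 — impossible.

Unsatisfiable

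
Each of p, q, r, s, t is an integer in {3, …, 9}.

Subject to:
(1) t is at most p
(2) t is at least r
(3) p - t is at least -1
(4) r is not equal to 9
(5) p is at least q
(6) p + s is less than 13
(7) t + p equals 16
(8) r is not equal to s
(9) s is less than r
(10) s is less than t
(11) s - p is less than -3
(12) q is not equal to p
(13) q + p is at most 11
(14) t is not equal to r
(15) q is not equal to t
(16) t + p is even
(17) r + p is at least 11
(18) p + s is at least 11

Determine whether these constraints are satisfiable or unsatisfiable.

Satisfiable

The assignment p = 8, q = 3, r = 5, s = 4, t = 8 works:
  constraint 3 holds since p - t = 0.
  constraint 6 holds since p + s = 12.
The rest check out directly.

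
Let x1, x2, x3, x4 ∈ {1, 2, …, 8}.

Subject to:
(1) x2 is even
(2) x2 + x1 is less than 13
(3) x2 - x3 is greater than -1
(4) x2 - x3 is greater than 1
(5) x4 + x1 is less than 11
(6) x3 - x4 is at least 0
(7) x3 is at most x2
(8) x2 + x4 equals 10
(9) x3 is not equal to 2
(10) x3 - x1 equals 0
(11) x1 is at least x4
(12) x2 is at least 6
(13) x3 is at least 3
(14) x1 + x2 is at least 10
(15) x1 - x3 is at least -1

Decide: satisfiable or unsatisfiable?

One satisfying assignment is x1 = 4, x2 = 6, x3 = 4, x4 = 4.
For the less obvious constraints — constraint 2: x2 + x1 = 10; constraint 3: x2 - x3 = 2; constraint 4: x2 - x3 = 2 — and the others hold by inspection.

Satisfiable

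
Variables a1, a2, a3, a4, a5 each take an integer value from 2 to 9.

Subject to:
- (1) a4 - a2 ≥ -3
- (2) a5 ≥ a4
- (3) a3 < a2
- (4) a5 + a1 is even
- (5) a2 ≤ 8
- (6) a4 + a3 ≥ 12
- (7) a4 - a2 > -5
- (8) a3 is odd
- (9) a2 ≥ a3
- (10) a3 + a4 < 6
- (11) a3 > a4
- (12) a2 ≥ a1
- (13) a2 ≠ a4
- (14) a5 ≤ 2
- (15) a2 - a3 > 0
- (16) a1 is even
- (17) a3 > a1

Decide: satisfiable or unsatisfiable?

From constraints 2 and 14: a4 ≤ a5 ≤ 2. From constraints 5 and 9: a3 ≤ a2 ≤ 8. Hence a4 + a3 ≤ 10. But constraint 6 requires a4 + a3 ≥ 12, and 12 > 10. Contradiction.

Unsatisfiable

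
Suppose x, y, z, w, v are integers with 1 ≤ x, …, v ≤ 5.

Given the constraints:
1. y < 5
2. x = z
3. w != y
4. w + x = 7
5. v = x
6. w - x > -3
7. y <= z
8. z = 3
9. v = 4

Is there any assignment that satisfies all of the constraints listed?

Unsatisfiable

Constraint 9 fixes v = 4 and constraint 8 fixes z = 3. Constraints 2 and 5 give v = x = z, so v = z. But 4 ≠ 3 — contradiction.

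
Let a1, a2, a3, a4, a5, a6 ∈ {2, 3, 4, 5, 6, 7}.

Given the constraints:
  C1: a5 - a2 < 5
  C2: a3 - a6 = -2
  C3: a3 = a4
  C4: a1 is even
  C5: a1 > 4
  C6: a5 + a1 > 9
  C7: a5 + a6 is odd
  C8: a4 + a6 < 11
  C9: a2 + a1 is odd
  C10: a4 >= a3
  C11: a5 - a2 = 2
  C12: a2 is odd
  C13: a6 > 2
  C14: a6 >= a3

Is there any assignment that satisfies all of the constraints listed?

Satisfiable

Take a1 = 6, a2 = 3, a3 = 4, a4 = 4, a5 = 5, a6 = 6. Then constraint 1: a5 - a2 = 2; constraint 2: a3 - a6 = -2; constraint 6: a5 + a1 = 11, and every other listed constraint is also met.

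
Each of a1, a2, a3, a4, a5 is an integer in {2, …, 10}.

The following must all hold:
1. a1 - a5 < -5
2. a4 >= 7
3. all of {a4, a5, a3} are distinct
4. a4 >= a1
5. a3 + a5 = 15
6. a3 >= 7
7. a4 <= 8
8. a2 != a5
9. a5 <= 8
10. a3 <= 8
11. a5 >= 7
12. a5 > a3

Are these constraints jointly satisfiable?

Unsatisfiable

Constraints 2, 6, 7, 9, 10, and 11 confine each of a4, a5, a3 to the 2 values {7, 8}.
Constraint 3 requires all 3 of them to be distinct, but only 2 values are available — impossible by the pigeonhole principle.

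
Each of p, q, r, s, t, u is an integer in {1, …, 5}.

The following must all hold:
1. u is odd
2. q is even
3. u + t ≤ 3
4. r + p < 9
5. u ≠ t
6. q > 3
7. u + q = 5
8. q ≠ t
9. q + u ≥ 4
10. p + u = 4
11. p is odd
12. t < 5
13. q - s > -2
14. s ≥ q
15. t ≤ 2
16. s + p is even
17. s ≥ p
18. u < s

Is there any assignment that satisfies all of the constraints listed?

Satisfiable

Take p = 3, q = 4, r = 3, s = 5, t = 2, u = 1. Then constraint 3: u + t = 3; constraint 4: r + p = 6; constraint 7: u + q = 5, and every other listed constraint is also met.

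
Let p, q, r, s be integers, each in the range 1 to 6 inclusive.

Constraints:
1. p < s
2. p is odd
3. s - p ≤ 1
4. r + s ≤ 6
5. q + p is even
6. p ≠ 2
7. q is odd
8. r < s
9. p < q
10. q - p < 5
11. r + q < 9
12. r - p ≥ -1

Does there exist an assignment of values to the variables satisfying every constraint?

Setting (p, q, r, s) = (1, 5, 1, 2) satisfies everything: constraint 3: s - p = 1; constraint 4: r + s = 3; constraint 10: q - p = 4, and the others follow.

Satisfiable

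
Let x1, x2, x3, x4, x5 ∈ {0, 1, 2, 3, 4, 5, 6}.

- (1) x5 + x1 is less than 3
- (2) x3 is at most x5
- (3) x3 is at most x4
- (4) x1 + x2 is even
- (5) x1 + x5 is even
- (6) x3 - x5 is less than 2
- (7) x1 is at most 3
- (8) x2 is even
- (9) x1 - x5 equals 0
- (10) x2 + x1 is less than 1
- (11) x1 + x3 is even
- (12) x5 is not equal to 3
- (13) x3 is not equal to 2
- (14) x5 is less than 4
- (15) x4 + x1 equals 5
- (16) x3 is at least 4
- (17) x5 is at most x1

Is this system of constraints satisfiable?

Unsatisfiable

From constraints 2 and 16: x5 ≥ x3 and x3 ≥ 4, so x5 ≥ 4. From constraints 7 and 17: x5 ≤ x1 and x1 ≤ 3, so x5 ≤ 3. But 3 < 4, so no value of x5 works.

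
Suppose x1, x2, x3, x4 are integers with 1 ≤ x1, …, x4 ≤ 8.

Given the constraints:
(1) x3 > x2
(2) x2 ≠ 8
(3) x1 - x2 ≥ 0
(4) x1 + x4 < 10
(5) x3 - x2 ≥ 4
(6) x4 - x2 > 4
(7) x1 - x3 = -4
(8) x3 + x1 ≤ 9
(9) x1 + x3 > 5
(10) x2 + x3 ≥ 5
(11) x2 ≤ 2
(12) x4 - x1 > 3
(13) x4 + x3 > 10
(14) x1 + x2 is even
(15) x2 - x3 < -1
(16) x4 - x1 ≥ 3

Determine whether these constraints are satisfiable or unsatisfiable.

Satisfiable

The assignment x1 = 1, x2 = 1, x3 = 5, x4 = 6 works:
  constraint 3 holds since x1 - x2 = 0.
  constraint 4 holds since x1 + x4 = 7.
  constraint 5 holds since x3 - x2 = 4.
The rest check out directly.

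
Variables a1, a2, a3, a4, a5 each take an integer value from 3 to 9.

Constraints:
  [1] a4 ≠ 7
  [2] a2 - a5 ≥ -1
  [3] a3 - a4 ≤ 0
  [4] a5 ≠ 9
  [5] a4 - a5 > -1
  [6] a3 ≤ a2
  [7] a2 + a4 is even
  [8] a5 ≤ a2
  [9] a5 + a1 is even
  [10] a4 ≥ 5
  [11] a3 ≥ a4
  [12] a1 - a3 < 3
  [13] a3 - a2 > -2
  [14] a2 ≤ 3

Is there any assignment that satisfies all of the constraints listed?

Unsatisfiable

From constraints 10 and 11: a3 ≥ a4 and a4 ≥ 5, so a3 ≥ 5. From constraints 6 and 14: a3 ≤ a2 and a2 ≤ 3, so a3 ≤ 3. But 3 < 5, so no value of a3 works.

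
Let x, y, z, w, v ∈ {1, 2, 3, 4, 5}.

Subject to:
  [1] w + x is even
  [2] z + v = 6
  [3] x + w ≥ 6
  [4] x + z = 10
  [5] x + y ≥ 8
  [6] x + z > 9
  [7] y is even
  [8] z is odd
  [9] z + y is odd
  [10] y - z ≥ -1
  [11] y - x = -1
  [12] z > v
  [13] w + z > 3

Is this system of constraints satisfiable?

Satisfiable

Setting (x, y, z, w, v) = (5, 4, 5, 1, 1) satisfies everything: constraint 2: z + v = 6; constraint 3: x + w = 6; constraint 4: x + z = 10, and the others follow.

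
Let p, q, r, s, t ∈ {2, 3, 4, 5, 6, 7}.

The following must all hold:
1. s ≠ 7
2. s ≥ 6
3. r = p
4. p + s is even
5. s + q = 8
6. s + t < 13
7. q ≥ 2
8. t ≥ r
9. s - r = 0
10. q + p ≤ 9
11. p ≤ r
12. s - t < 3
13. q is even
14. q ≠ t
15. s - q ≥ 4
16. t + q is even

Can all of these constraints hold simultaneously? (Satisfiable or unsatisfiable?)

Satisfiable

One satisfying assignment is p = 6, q = 2, r = 6, s = 6, t = 6.
For the less obvious constraints — constraint 5: s + q = 8; constraint 6: s + t = 12 — and the others hold by inspection.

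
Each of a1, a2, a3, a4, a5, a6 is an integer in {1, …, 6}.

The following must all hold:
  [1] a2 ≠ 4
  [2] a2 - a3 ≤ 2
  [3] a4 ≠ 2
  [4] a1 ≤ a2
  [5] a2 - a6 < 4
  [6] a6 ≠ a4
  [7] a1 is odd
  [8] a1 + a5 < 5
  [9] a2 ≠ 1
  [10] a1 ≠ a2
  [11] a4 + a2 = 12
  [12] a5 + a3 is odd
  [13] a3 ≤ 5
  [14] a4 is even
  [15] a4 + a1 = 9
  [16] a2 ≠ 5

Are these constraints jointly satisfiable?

Satisfiable

One satisfying assignment is a1 = 3, a2 = 6, a3 = 4, a4 = 6, a5 = 1, a6 = 3.
For the less obvious constraints — constraint 2: a2 - a3 = 2; constraint 5: a2 - a6 = 3; constraint 8: a1 + a5 = 4 — and the others hold by inspection.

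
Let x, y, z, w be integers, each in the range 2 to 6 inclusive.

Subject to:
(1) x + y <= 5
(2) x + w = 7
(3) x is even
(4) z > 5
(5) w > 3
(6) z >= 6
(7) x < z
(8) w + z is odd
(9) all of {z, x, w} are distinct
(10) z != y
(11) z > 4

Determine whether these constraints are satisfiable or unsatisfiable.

Setting (x, y, z, w) = (2, 3, 6, 5) satisfies everything: constraint 1: x + y = 5; constraint 2: x + w = 7, and the others follow.

Satisfiable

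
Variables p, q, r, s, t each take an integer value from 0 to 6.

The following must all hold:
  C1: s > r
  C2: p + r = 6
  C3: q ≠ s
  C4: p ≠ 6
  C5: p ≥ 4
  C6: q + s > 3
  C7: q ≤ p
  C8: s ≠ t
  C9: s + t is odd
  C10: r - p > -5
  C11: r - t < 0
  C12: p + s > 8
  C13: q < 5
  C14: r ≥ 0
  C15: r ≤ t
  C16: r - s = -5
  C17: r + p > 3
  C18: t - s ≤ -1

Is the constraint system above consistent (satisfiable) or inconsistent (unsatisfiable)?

Satisfiable

One satisfying assignment is p = 5, q = 0, r = 1, s = 6, t = 3.
For the less obvious constraints — constraint 2: p + r = 6; constraint 6: q + s = 6 — and the others hold by inspection.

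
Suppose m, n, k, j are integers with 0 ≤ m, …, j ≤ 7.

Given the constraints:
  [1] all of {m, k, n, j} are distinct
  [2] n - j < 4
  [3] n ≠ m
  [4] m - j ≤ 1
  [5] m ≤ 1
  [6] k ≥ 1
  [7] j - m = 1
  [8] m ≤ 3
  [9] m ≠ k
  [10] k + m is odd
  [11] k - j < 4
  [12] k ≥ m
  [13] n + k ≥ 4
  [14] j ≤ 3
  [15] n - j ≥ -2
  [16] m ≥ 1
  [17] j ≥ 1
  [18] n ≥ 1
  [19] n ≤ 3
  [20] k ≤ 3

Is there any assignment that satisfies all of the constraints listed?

Unsatisfiable

Constraints 6, 8, 14, 16, 17, 18, 19, and 20 confine each of m, k, n, j to the 3 values {1, …, 3}.
Constraint 1 requires all 4 of them to be distinct, but only 3 values are available — impossible by the pigeonhole principle.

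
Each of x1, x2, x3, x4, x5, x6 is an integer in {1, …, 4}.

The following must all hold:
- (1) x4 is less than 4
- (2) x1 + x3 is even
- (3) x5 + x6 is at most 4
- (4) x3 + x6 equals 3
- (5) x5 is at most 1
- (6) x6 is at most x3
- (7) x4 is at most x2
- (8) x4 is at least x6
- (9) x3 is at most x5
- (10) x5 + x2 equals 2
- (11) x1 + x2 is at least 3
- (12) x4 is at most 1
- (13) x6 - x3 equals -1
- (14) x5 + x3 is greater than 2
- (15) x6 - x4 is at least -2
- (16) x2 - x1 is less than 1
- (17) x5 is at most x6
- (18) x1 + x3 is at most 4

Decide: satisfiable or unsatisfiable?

Unsatisfiable

From constraints 5 and 9: x3 ≤ x5 ≤ 1. From constraints 8 and 12: x6 ≤ x4 ≤ 1. Hence x3 + x6 ≤ 2. But constraint 4 requires x3 + x6 = 3, and 3 > 2. Contradiction.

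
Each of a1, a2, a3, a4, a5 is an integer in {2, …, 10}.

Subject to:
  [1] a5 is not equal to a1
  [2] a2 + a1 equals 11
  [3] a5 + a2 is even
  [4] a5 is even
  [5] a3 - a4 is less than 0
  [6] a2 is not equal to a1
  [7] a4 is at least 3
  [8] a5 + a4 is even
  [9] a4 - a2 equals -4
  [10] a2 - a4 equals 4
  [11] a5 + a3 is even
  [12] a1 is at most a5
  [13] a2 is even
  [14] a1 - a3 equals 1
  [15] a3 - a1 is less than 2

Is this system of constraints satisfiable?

Satisfiable

Setting (a1, a2, a3, a4, a5) = (3, 8, 2, 4, 8) satisfies everything: constraint 2: a2 + a1 = 11; constraint 5: a3 - a4 = -2, and the others follow.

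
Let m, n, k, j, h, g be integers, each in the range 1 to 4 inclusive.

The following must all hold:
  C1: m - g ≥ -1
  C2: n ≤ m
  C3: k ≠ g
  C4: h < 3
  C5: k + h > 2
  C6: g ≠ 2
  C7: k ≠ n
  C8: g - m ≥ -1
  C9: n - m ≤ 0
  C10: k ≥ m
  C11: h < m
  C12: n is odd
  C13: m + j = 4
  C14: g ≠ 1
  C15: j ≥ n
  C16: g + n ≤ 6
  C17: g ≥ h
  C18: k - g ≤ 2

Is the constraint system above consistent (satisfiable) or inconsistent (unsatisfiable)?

Satisfiable

Setting (m, n, k, j, h, g) = (2, 1, 2, 2, 1, 3) satisfies everything: constraint 1: m - g = -1; constraint 5: k + h = 3, and the others follow.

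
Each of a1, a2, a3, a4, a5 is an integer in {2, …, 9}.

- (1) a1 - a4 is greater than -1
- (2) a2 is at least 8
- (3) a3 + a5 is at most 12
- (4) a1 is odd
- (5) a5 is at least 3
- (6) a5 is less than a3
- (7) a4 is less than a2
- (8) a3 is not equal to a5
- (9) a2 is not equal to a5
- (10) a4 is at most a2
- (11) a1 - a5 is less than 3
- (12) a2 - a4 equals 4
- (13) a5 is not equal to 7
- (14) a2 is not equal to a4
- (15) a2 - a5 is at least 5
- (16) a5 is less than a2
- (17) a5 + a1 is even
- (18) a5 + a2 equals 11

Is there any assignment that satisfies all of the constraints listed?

The assignment a1 = 5, a2 = 8, a3 = 8, a4 = 4, a5 = 3 works:
  constraint 1 holds since a1 - a4 = 1.
  constraint 3 holds since a3 + a5 = 11.
The rest check out directly.

Satisfiable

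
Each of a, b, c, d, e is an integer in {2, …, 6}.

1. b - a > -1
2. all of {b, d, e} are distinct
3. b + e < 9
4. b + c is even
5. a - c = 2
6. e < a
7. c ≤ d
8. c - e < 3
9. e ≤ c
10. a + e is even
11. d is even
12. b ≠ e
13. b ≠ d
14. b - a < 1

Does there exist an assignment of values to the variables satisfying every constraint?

One satisfying assignment is a = 4, b = 4, c = 2, d = 6, e = 2.
For the less obvious constraints — constraint 1: b - a = 0; constraint 3: b + e = 6; constraint 5: a - c = 2 — and the others hold by inspection.

Satisfiable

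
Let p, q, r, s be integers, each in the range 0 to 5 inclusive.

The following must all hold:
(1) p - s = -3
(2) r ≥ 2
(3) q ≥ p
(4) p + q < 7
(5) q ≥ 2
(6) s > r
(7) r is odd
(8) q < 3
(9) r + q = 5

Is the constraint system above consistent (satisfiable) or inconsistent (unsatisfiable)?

Satisfiable

Setting (p, q, r, s) = (2, 2, 3, 5) satisfies everything: constraint 1: p - s = -3; constraint 4: p + q = 4; constraint 9: r + q = 5, and the others follow.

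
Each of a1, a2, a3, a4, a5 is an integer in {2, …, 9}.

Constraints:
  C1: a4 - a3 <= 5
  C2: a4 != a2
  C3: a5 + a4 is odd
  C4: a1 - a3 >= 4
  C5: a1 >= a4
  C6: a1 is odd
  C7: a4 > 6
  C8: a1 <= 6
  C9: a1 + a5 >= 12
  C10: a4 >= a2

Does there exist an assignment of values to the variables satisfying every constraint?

Unsatisfiable

From constraint 7: a4 ≥ 7. From constraints 5 and 8: a4 ≤ a1 and a1 ≤ 6, so a4 ≤ 6. But 6 < 7, so no value of a4 works.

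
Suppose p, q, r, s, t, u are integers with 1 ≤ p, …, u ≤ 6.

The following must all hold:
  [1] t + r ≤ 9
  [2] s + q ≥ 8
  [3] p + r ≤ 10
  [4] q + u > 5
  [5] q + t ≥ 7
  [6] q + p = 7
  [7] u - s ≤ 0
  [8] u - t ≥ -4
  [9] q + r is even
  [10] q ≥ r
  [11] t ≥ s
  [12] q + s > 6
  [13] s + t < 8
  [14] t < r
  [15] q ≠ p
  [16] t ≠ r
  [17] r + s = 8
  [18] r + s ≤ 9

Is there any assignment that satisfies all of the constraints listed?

Setting (p, q, r, s, t, u) = (2, 5, 5, 3, 3, 1) satisfies everything: constraint 1: t + r = 8; constraint 2: s + q = 8; constraint 3: p + r = 7, and the others follow.

Satisfiable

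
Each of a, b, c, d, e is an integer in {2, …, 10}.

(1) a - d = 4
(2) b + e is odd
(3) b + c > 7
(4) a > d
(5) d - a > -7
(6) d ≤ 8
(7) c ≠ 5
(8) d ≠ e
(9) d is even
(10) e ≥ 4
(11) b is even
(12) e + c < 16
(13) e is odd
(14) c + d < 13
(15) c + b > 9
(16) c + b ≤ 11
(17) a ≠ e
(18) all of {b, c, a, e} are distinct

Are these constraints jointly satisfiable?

Satisfiable

Try a = 6, b = 2, c = 8, d = 2, e = 7.
Check constraint 1: a - d = 4; constraint 3: b + c = 10. The remaining constraints are straightforward to verify.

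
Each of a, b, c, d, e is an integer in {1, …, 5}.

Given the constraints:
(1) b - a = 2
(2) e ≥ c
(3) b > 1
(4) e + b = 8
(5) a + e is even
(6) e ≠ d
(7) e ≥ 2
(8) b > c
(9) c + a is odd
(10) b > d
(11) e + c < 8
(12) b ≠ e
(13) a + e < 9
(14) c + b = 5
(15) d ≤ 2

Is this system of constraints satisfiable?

Try a = 1, b = 3, c = 2, d = 1, e = 5.
Check constraint 1: b - a = 2; constraint 4: e + b = 8; constraint 11: e + c = 7. The remaining constraints are straightforward to verify.

Satisfiable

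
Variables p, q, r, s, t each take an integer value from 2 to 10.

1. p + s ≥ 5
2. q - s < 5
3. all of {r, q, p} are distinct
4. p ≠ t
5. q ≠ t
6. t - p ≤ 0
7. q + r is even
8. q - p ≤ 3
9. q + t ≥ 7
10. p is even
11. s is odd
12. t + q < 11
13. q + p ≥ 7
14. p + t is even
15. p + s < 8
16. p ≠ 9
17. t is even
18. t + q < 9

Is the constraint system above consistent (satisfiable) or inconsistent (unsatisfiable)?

Try p = 4, q = 6, r = 2, s = 3, t = 2.
Check constraint 1: p + s = 7; constraint 2: q - s = 3; constraint 6: t - p = -2. The remaining constraints are straightforward to verify.

Satisfiable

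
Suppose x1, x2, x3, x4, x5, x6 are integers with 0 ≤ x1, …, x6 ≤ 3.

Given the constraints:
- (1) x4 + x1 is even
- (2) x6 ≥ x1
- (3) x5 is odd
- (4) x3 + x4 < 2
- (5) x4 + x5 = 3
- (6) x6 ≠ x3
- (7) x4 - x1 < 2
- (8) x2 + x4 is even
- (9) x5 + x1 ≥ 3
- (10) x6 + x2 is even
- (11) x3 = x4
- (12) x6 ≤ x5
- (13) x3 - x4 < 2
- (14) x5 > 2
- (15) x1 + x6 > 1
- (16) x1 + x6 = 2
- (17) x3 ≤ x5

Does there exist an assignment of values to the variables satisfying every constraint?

Satisfiable

Try x1 = 0, x2 = 2, x3 = 0, x4 = 0, x5 = 3, x6 = 2.
Check constraint 4: x3 + x4 = 0; constraint 5: x4 + x5 = 3. The remaining constraints are straightforward to verify.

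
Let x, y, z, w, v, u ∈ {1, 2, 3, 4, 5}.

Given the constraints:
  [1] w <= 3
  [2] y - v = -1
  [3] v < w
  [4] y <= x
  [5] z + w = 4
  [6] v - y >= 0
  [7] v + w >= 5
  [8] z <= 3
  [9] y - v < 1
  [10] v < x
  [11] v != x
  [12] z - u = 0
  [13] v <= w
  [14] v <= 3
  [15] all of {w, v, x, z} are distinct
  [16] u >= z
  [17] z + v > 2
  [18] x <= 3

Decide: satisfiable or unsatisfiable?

Constraints 1, 8, 14, and 18 confine each of w, v, x, z to the 3 values {1, …, 3} (the domain already gives each ≥ 1).
Constraint 15 requires all 4 of them to be distinct, but only 3 values are available — impossible by the pigeonhole principle.

Unsatisfiable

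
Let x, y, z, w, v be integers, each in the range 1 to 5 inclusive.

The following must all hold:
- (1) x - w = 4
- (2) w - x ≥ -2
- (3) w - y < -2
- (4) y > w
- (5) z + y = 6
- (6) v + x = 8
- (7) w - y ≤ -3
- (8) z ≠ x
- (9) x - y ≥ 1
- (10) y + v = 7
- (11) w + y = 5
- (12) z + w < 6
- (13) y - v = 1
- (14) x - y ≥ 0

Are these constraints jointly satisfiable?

Constraints 2, 7, and 9 give x − y ≥ 1, y − w ≥ 3, w − x ≥ -2.
Adding all 3 inequalities: the left sides telescope to 0, and the right sides sum to 1 + 3 + (-2) = 2. So 0 ≥ 2, which is false.

Unsatisfiable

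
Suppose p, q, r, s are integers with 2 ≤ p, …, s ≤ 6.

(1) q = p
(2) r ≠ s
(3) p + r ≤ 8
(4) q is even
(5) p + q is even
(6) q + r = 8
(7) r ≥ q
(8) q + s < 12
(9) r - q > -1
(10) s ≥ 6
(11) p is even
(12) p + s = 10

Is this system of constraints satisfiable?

Satisfiable

The assignment p = 4, q = 4, r = 4, s = 6 works:
  constraint 3 holds since p + r = 8.
  constraint 6 holds since q + r = 8.
The rest check out directly.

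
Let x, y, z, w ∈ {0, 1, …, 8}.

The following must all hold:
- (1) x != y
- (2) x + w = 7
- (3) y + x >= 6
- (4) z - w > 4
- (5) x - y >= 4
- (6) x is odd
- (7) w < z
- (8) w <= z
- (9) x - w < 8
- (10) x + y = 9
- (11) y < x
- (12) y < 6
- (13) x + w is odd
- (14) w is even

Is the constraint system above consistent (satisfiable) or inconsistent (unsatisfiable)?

One satisfying assignment is x = 7, y = 2, z = 6, w = 0.
For the less obvious constraints — constraint 2: x + w = 7; constraint 3: y + x = 9; constraint 4: z - w = 6 — and the others hold by inspection.

Satisfiable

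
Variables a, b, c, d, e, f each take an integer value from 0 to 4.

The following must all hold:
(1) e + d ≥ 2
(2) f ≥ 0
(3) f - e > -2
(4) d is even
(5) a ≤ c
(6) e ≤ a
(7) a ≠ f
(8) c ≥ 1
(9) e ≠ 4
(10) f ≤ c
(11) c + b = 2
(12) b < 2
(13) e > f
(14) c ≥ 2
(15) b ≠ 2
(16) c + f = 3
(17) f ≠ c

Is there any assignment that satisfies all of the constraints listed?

Satisfiable

Setting (a, b, c, d, e, f) = (2, 0, 2, 0, 2, 1) satisfies everything: constraint 1: e + d = 2; constraint 3: f - e = -1, and the others follow.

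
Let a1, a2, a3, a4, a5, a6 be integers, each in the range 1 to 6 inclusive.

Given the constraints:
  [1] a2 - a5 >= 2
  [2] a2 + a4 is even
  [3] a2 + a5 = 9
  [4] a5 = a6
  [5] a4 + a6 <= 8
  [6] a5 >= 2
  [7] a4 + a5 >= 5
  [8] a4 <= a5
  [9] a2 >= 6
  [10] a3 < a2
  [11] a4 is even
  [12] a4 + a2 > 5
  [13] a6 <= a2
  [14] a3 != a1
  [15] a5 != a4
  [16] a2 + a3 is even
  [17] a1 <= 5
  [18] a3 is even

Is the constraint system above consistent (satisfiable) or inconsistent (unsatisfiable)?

Take a1 = 3, a2 = 6, a3 = 4, a4 = 2, a5 = 3, a6 = 3. Then constraint 1: a2 - a5 = 3; constraint 3: a2 + a5 = 9, and every other listed constraint is also met.

Satisfiable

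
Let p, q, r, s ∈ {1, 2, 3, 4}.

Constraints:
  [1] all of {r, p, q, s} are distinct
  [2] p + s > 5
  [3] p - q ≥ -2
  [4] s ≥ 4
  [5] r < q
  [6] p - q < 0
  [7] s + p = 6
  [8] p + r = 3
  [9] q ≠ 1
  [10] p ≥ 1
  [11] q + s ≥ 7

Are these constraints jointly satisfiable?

Satisfiable

The assignment p = 2, q = 3, r = 1, s = 4 works:
  constraint 2 holds since p + s = 6.
  constraint 3 holds since p - q = -1.
  constraint 6 holds since p - q = -1.
The rest check out directly.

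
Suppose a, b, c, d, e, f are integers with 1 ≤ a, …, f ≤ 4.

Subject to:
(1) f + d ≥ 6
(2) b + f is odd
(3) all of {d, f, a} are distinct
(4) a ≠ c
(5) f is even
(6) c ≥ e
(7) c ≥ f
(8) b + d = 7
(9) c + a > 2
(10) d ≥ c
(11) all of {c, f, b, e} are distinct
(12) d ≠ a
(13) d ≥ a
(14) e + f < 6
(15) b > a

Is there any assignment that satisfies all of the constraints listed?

Satisfiable

Try a = 1, b = 3, c = 4, d = 4, e = 1, f = 2.
Check constraint 1: f + d = 6; constraint 8: b + d = 7; constraint 9: c + a = 5. The remaining constraints are straightforward to verify.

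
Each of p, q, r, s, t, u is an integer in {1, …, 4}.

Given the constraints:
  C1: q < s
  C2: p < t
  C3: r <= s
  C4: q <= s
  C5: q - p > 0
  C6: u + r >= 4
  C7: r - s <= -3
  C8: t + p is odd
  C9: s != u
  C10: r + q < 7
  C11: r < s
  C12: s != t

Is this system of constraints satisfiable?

Satisfiable

Setting (p, q, r, s, t, u) = (1, 3, 1, 4, 2, 3) satisfies everything: constraint 5: q - p = 2; constraint 6: u + r = 4, and the others follow.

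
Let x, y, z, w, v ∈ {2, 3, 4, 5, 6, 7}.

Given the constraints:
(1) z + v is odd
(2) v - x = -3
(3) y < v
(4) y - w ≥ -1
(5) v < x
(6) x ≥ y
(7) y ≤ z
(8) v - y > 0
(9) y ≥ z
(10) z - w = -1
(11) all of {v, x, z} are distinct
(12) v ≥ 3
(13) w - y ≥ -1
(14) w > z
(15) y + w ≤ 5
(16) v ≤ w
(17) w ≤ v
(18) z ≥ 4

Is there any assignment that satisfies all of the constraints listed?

Unsatisfiable

From constraints 9 and 18: y ≥ z ≥ 4. From constraints 12 and 16: w ≥ v ≥ 3. Hence y + w ≥ 7. But constraint 15 requires y + w ≤ 5, and 5 < 7. Contradiction.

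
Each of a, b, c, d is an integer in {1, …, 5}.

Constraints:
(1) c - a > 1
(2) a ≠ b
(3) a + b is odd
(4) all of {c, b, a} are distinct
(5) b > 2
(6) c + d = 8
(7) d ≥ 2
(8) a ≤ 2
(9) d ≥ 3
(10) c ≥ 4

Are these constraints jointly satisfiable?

Satisfiable

The assignment a = 2, b = 3, c = 5, d = 3 works:
  constraint 1 holds since c - a = 3.
  constraint 6 holds since c + d = 8.
The rest check out directly.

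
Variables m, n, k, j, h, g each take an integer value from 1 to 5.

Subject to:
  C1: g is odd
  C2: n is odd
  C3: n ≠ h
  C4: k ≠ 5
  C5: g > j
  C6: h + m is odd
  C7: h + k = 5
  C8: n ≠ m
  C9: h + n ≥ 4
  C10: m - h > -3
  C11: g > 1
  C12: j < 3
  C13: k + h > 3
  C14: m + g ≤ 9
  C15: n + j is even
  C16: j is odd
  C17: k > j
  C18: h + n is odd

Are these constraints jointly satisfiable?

Satisfiable

One satisfying assignment is m = 1, n = 3, k = 3, j = 1, h = 2, g = 5.
For the less obvious constraints — constraint 7: h + k = 5; constraint 9: h + n = 5; constraint 10: m - h = -1 — and the others hold by inspection.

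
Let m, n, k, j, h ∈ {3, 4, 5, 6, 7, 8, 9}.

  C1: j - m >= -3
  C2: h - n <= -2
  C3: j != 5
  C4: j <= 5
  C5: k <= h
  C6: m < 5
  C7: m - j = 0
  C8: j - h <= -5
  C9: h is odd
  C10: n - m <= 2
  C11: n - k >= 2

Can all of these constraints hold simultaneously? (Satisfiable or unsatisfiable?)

Unsatisfiable

Constraints 1, 2, 8, and 10 give m − n ≥ -2, n − h ≥ 2, h − j ≥ 5, j − m ≥ -3.
Adding all 4 inequalities: the left sides telescope to 0, and the right sides sum to (-2) + 2 + 5 + (-3) = 2. So 0 ≥ 2, which is false.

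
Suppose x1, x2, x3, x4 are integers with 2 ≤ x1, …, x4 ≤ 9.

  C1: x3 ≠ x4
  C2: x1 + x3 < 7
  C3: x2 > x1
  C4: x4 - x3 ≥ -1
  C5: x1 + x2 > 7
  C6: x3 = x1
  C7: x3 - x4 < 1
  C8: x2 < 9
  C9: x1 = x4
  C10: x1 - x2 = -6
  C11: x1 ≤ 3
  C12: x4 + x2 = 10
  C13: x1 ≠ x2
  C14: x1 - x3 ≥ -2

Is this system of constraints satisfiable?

From constraints 6 and 9, x3 = x1 = x4, so x3 = x4. But constraint 1 says x3 ≠ x4. Contradiction.

Unsatisfiable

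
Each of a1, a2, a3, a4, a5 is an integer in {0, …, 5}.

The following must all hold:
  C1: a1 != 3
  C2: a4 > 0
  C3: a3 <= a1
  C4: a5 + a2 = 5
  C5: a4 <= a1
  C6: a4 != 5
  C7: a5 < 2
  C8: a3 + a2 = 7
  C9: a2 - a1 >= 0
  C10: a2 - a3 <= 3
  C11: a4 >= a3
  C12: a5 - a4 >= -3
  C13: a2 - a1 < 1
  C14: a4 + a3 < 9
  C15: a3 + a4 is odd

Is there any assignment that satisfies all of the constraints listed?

Setting (a1, a2, a3, a4, a5) = (4, 4, 3, 4, 1) satisfies everything: constraint 4: a5 + a2 = 5; constraint 8: a3 + a2 = 7, and the others follow.

Satisfiable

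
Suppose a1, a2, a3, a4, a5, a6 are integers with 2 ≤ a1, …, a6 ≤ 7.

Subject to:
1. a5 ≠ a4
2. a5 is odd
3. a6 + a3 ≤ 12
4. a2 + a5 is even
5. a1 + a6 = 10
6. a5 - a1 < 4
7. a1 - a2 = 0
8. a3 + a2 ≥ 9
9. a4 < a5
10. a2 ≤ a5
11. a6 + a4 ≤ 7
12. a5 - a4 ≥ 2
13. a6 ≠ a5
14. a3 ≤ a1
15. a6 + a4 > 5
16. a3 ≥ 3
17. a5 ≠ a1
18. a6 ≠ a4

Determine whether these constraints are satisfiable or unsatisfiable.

Take a1 = 5, a2 = 5, a3 = 4, a4 = 2, a5 = 7, a6 = 5. Then constraint 3: a6 + a3 = 9; constraint 5: a1 + a6 = 10; constraint 6: a5 - a1 = 2, and every other listed constraint is also met.

Satisfiable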